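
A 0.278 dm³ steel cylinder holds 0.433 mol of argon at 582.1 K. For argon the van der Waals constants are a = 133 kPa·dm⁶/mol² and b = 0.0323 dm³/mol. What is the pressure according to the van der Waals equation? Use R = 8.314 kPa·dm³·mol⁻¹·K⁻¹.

P ≈ 7615 kPa

P = nRT/(V − nb) − a n²/V²
nRT/(V − nb) = (0.433)(8.314)(582.1)/(0.278 − 0.433×0.0323) = 2095.5/0.26401 = 7937.2 kPa
a n²/V² = (133)(0.433)²/(0.278)² = 322.65 kPa
P = 7937.2 − 322.65 = 7615 kPa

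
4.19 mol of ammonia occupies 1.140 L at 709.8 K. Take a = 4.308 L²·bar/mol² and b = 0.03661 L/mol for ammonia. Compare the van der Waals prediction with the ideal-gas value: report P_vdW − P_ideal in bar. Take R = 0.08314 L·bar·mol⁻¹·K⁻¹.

Ideal: P_ideal = nRT/V = (4.19)(0.08314)(709.8)/1.140 = 216.898 bar
vdW: P = nRT/(V − nb) − a n²/V² = 247.264/0.986604 − 75.6317/1.29960 = 250.621 − 58.1961 = 192.425 bar
ΔP = 192.425 − 216.898 = -24.47 bar

ΔP ≈ -24.47 bar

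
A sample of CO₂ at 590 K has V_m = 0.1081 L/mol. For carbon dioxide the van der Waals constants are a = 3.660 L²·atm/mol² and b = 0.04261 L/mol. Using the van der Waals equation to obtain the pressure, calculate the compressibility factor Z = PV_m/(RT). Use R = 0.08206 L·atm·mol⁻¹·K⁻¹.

Z ≈ 0.9513

P = RT/(V_m − b) − a/V_m² = (0.08206)(590)/(0.1081 − 0.04261) − 3.660/(0.1081)²
  = 48.415/0.065490 − 313.21 = 739.27 − 313.21 = 426.06 atm
Z = PV_m/(RT) = (426.06)(0.1081)/((0.08206)(590)) = 46.057/48.415 = 0.9513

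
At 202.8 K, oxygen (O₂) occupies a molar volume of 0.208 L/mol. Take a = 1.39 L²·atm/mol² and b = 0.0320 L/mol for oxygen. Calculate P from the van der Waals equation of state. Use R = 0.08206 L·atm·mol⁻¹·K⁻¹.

P ≈ 62.43 atm

P = RT/(V_m − b) − a/V_m²
RT/(V_m − b) = (0.08206)(202.8)/(0.208 − 0.0320) = 16.642/0.17600 = 94.557 atm
a/V_m² = 1.39/(0.208)² = 32.128 atm
P = 94.557 − 32.128 = 62.43 atm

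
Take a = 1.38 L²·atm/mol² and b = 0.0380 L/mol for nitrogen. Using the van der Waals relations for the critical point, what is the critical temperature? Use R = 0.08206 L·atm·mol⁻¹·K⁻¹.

For a van der Waals gas, T_c = 8a/(27Rb).
T_c = 8×1.38/(27×0.08206×0.0380) = 11.040/0.084194 = 131.1 K

T_c ≈ 131.1 K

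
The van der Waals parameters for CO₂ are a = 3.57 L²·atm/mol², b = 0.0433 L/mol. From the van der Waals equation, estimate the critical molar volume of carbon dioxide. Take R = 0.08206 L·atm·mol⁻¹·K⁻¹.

For a van der Waals gas, V_m,c = 3b.
V_m,c = 3×0.0433 = 0.1299 L/mol

V_m,c ≈ 0.1299 L/mol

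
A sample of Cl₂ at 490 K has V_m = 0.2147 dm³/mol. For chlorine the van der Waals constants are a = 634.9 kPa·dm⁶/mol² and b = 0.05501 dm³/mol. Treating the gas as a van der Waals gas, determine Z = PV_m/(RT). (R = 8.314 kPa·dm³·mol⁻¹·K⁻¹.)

P = RT/(V_m − b) − a/V_m² = (8.314)(490)/(0.2147 − 0.05501) − 634.9/(0.2147)²
  = 4073.9/0.15969 − 13773 = 25511 − 13773 = 11738 kPa
Z = PV_m/(RT) = (11738)(0.2147)/((8.314)(490)) = 2520.1/4073.9 = 0.6186

Z ≈ 0.6186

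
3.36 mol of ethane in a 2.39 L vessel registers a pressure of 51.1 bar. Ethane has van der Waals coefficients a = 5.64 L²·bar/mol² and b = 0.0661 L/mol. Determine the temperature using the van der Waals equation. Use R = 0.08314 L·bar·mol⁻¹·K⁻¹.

T = (P + a n²/V²)(V − nb)/(nR)
P + a n²/V² = 51.1 + (5.64)(3.36)²/(2.39)² = 62.247 bar
V − nb = 2.39 − (3.36)(0.0661) = 2.1679 L
T = (62.247)(2.1679)/((3.36)(0.08314)) = 483.1 K

T ≈ 483.1 K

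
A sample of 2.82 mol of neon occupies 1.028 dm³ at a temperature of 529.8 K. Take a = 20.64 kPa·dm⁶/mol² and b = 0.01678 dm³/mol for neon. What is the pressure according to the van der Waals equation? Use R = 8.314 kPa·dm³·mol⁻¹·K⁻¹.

P = nRT/(V − nb) − a n²/V²
nRT/(V − nb) = (2.82)(8.314)(529.8)/(1.028 − 2.82×0.01678) = 12421/0.98068 = 12666 kPa
a n²/V² = (20.64)(2.82)²/(1.028)² = 155.32 kPa
P = 12666 − 155.32 = 12511 kPa

P ≈ 12511 kPa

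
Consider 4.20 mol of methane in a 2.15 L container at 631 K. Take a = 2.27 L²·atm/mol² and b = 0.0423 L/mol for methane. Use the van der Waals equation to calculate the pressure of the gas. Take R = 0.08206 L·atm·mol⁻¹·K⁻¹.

P ≈ 101.6 atm

P = nRT/(V − nb) − a n²/V²
nRT/(V − nb) = (4.20)(0.08206)(631)/(2.15 − 4.20×0.0423) = 217.48/1.9723 = 110.27 atm
a n²/V² = (2.27)(4.20)²/(2.15)² = 8.6626 atm
P = 110.27 − 8.6626 = 101.6 atm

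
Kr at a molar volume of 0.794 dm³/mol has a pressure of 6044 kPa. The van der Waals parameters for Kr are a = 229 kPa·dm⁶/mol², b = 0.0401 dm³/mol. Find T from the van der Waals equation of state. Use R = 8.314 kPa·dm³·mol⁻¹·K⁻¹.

T = (P + a/V_m²)(V_m − b)/R
P + a/V_m² = 6044 + 229/(0.794)² = 6407.2 kPa
V_m − b = 0.794 − 0.0401 = 0.75390 dm³/mol
T = (6407.2)(0.75390)/8.314 = 581.0 K

T ≈ 581.0 K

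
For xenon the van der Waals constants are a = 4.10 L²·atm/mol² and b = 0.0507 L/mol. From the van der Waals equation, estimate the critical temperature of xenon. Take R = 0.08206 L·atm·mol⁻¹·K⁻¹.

T_c ≈ 292.0 K

For a van der Waals gas, T_c = 8a/(27Rb).
T_c = 8×4.10/(27×0.08206×0.0507) = 32.800/0.11233 = 292.0 K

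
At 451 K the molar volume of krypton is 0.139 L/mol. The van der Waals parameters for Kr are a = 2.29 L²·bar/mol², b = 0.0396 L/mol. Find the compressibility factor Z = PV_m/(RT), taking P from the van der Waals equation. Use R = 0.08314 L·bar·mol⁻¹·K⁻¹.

P = RT/(V_m − b) − a/V_m² = (0.08314)(451)/(0.139 − 0.0396) − 2.29/(0.139)²
  = 37.496/0.099400 − 118.52 = 377.22 − 118.52 = 258.70 bar
Z = PV_m/(RT) = (258.70)(0.139)/((0.08314)(451)) = 35.959/37.496 = 0.9590

Z ≈ 0.9590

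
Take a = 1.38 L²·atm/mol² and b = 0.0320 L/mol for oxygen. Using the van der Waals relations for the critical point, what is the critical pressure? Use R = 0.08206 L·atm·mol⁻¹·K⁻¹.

For a van der Waals gas, P_c = a/(27b²).
P_c = 1.38/(27×(0.0320)²) = 1.38/0.027648 = 49.91 atm

P_c ≈ 49.91 atm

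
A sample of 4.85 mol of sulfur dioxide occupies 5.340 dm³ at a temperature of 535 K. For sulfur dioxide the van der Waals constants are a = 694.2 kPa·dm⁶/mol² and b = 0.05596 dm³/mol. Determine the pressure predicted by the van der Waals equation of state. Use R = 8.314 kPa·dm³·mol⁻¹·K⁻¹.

P = nRT/(V − nb) − a n²/V²
nRT/(V − nb) = (4.85)(8.314)(535)/(5.340 − 4.85×0.05596) = 21573/5.0686 = 4256.2 kPa
a n²/V² = (694.2)(4.85)²/(5.340)² = 572.65 kPa
P = 4256.2 − 572.65 = 3684 kPa

P ≈ 3684 kPa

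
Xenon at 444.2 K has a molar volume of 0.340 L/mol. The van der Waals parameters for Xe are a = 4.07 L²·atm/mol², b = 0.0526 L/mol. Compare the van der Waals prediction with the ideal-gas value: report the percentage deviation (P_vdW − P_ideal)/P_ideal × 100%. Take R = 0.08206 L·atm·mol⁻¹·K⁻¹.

-14.54 %

Ideal: P_ideal = RT/V_m = (0.08206)(444.2)/0.340 = 107.209 atm
vdW: P = RT/(V_m − b) − a/V_m² = 36.4511/0.287400 − 4.07/0.115600 = 126.831 − 35.2076 = 91.623 atm
% deviation = (91.623 − 107.209)/107.209 × 100% = -14.54%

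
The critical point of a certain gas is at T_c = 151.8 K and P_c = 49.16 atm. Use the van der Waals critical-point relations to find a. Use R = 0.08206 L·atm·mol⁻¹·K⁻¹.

From T_c = 8a/(27Rb) and P_c = a/(27b²): a = 27 R² T_c²/(64 P_c).
a = 27×(0.08206)²×(151.8)²/(64×49.16) = 4189.6/3146.2 = 1.332 L²·atm/mol²

a ≈ 1.332 L²·atm/mol²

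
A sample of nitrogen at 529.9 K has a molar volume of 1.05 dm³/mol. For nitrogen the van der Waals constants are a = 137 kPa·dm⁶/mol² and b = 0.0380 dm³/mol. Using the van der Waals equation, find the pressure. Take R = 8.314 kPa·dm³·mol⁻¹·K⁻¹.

P = RT/(V_m − b) − a/V_m²
RT/(V_m − b) = (8.314)(529.9)/(1.05 − 0.0380) = 4405.6/1.0120 = 4353.4 kPa
a/V_m² = 137/(1.05)² = 124.26 kPa
P = 4353.4 − 124.26 = 4229 kPa

P ≈ 4229 kPa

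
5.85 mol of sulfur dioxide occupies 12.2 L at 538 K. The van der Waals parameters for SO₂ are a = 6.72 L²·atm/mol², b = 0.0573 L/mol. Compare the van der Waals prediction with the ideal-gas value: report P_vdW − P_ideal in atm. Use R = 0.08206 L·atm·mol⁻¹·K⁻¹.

Ideal: P_ideal = nRT/V = (5.85)(0.08206)(538)/12.2 = 21.1695 atm
vdW: P = nRT/(V − nb) − a n²/V² = 258.267/11.8648 − 229.975/148.840 = 21.7675 − 1.54512 = 20.2224 atm
ΔP = 20.2224 − 21.1695 = -0.947 atm

ΔP ≈ -0.947 atm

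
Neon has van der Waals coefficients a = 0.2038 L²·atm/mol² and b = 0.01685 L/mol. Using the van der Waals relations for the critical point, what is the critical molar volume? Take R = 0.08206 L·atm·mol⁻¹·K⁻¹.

For a van der Waals gas, V_m,c = 3b.
V_m,c = 3×0.01685 = 0.05055 L/mol

V_m,c ≈ 0.05055 L/mol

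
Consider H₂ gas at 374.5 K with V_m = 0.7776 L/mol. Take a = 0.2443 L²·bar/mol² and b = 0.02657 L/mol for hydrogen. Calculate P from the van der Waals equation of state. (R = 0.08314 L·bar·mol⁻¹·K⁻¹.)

P ≈ 41.05 bar

P = RT/(V_m − b) − a/V_m²
RT/(V_m − b) = (0.08314)(374.5)/(0.7776 − 0.02657) = 31.136/0.75103 = 41.458 bar
a/V_m² = 0.2443/(0.7776)² = 0.40403 bar
P = 41.458 − 0.40403 = 41.05 bar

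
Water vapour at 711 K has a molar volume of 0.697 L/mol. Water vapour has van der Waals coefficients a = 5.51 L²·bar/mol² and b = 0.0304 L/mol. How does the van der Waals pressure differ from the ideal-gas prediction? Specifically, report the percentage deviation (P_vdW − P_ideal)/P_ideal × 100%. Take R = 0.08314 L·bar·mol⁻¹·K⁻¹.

Ideal: P_ideal = RT/V_m = (0.08314)(711)/0.697 = 84.8100 bar
vdW: P = RT/(V_m − b) − a/V_m² = 59.1125/0.666600 − 5.51/0.485809 = 88.6776 − 11.3419 = 77.3357 bar
% deviation = (77.3357 − 84.8100)/84.8100 × 100% = -8.81%

-8.81 %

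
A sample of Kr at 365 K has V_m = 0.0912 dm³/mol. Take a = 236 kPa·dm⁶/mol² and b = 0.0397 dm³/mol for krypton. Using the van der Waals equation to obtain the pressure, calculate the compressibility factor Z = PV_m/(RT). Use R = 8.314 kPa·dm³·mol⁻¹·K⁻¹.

P = RT/(V_m − b) − a/V_m² = (8.314)(365)/(0.0912 − 0.0397) − 236/(0.0912)²
  = 3034.6/0.051500 − 28374 = 58924 − 28374 = 30550 kPa
Z = PV_m/(RT) = (30550)(0.0912)/((8.314)(365)) = 2786.2/3034.6 = 0.9181

Z ≈ 0.9181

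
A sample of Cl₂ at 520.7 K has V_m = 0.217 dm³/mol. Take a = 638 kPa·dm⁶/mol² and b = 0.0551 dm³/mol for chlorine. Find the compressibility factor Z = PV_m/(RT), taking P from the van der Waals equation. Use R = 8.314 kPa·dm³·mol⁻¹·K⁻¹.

Z ≈ 0.6612

P = RT/(V_m − b) − a/V_m² = (8.314)(520.7)/(0.217 − 0.0551) − 638/(0.217)²
  = 4329.1/0.16190 − 13549 = 26739 − 13549 = 13190 kPa
Z = PV_m/(RT) = (13190)(0.217)/((8.314)(520.7)) = 2862.2/4329.1 = 0.6612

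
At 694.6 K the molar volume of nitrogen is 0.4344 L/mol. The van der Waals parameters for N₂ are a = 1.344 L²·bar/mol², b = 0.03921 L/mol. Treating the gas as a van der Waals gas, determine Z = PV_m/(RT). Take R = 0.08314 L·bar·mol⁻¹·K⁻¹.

P = RT/(V_m − b) − a/V_m² = (0.08314)(694.6)/(0.4344 − 0.03921) − 1.344/(0.4344)²
  = 57.749/0.39519 − 7.1223 = 146.13 − 7.1223 = 139.01 bar
Z = PV_m/(RT) = (139.01)(0.4344)/((0.08314)(694.6)) = 60.386/57.749 = 1.046

Z ≈ 1.046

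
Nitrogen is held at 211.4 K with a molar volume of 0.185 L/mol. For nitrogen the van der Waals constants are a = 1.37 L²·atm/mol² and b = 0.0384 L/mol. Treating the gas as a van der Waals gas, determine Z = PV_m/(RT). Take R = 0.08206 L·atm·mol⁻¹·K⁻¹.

Z ≈ 0.8351

P = RT/(V_m − b) − a/V_m² = (0.08206)(211.4)/(0.185 − 0.0384) − 1.37/(0.185)²
  = 17.347/0.14660 − 40.029 = 118.33 − 40.029 = 78.30 atm
Z = PV_m/(RT) = (78.30)(0.185)/((0.08206)(211.4)) = 14.486/17.347 = 0.8351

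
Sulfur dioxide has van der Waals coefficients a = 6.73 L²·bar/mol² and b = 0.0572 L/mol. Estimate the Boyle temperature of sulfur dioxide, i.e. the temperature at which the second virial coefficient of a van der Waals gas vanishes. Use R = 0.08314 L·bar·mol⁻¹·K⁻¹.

T_B ≈ 1415 K

For a van der Waals gas the second virial coefficient B₂ = b − a/(RT) vanishes at T_B = a/(Rb).
T_B = 6.73/(0.08314×0.0572) = 6.73/0.0047556 = 1415 K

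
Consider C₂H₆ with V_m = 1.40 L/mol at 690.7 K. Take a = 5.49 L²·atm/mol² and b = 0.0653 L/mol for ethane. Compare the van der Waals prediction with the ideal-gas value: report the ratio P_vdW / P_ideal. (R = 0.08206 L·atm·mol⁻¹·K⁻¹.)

P_vdW / P_ideal ≈ 0.9797

Ideal: P_ideal = RT/V_m = (0.08206)(690.7)/1.40 = 40.4849 atm
vdW: P = RT/(V_m − b) − a/V_m² = 56.6788/1.33470 − 5.49/1.96000 = 42.4656 − 2.80102 = 39.6646 atm
Ratio = 39.6646/40.4849 = 0.9797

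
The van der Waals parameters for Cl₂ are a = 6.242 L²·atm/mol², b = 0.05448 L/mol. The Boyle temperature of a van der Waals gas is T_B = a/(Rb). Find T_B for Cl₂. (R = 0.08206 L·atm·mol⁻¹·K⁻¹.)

T_B ≈ 1396 K

For a van der Waals gas the second virial coefficient B₂ = b − a/(RT) vanishes at T_B = a/(Rb).
T_B = 6.242/(0.08206×0.05448) = 6.242/0.0044706 = 1396 K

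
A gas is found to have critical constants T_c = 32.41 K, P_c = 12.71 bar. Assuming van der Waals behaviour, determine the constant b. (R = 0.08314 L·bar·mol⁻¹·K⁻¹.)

From T_c = 8a/(27Rb) and P_c = a/(27b²): b = R T_c/(8 P_c).
b = (0.08314)(32.41)/(8×12.71) = 2.6946/101.68 = 0.02650 L/mol

b ≈ 0.02650 L/mol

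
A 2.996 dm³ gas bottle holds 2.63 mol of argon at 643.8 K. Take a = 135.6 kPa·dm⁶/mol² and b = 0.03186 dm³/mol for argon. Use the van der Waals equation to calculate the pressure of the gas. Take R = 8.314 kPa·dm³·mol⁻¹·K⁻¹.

P ≈ 4729 kPa

P = nRT/(V − nb) − a n²/V²
nRT/(V − nb) = (2.63)(8.314)(643.8)/(2.996 − 2.63×0.03186) = 14077/2.9122 = 4833.8 kPa
a n²/V² = (135.6)(2.63)²/(2.996)² = 104.49 kPa
P = 4833.8 − 104.49 = 4729 kPa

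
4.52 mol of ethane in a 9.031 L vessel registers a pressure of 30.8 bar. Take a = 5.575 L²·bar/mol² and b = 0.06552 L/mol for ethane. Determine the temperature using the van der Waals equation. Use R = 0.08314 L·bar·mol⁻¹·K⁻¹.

T ≈ 748.4 K

T = (P + a n²/V²)(V − nb)/(nR)
P + a n²/V² = 30.8 + (5.575)(4.52)²/(9.031)² = 32.197 bar
V − nb = 9.031 − (4.52)(0.06552) = 8.7348 L
T = (32.197)(8.7348)/((4.52)(0.08314)) = 748.4 K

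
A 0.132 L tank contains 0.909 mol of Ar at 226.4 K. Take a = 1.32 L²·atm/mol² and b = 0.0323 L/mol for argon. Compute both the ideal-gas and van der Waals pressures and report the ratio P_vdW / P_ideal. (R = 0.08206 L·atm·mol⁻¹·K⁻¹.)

P_vdW / P_ideal ≈ 0.7968

Ideal: P_ideal = nRT/V = (0.909)(0.08206)(226.4)/0.132 = 127.938 atm
vdW: P = nRT/(V − nb) − a n²/V² = 16.8878/0.102639 − 1.09069/0.0174240 = 164.536 − 62.5970 = 101.939 atm
Ratio = 101.939/127.938 = 0.7968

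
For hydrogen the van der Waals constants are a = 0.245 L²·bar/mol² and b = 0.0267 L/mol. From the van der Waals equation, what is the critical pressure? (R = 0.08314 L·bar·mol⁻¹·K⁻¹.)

P_c ≈ 12.73 bar

For a van der Waals gas, P_c = a/(27b²).
P_c = 0.245/(27×(0.0267)²) = 0.245/0.019248 = 12.73 bar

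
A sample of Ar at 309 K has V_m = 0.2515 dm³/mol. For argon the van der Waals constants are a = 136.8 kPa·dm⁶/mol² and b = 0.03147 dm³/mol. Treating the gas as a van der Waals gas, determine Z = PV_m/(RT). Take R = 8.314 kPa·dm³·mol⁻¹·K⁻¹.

P = RT/(V_m − b) − a/V_m² = (8.314)(309)/(0.2515 − 0.03147) − 136.8/(0.2515)²
  = 2569.0/0.22003 − 2162.8 = 11676 − 2162.8 = 9513 kPa
Z = PV_m/(RT) = (9513)(0.2515)/((8.314)(309)) = 2392.5/2569.0 = 0.9313

Z ≈ 0.9313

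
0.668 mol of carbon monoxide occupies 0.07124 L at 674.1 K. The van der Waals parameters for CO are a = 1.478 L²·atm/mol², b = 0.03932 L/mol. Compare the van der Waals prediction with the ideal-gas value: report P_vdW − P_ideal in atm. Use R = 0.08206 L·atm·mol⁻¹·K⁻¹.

Ideal: P_ideal = nRT/V = (0.668)(0.08206)(674.1)/0.07124 = 518.691 atm
vdW: P = nRT/(V − nb) − a n²/V² = 36.9515/0.0449742 − 0.659519/0.00507514 = 821.616 − 129.951 = 691.665 atm
ΔP = 691.665 − 518.691 = 173.0 atm

ΔP ≈ 173.0 atm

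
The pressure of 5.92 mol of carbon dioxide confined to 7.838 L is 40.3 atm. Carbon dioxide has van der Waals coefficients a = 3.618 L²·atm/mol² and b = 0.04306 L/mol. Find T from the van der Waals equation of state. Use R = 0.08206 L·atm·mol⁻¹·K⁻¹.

T = (P + a n²/V²)(V − nb)/(nR)
P + a n²/V² = 40.3 + (3.618)(5.92)²/(7.838)² = 42.364 atm
V − nb = 7.838 − (5.92)(0.04306) = 7.5831 L
T = (42.364)(7.5831)/((5.92)(0.08206)) = 661.3 K

T ≈ 661.3 K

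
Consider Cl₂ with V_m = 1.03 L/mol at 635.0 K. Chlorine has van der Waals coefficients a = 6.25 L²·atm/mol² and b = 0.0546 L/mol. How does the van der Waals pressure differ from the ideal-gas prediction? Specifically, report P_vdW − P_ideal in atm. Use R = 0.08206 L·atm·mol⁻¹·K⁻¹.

Ideal: P_ideal = RT/V_m = (0.08206)(635.0)/1.03 = 50.5904 atm
vdW: P = RT/(V_m − b) − a/V_m² = 52.1081/0.975400 − 6.25/1.06090 = 53.4223 − 5.89122 = 47.5311 atm
ΔP = 47.5311 − 50.5904 = -3.059 atm

ΔP ≈ -3.059 atm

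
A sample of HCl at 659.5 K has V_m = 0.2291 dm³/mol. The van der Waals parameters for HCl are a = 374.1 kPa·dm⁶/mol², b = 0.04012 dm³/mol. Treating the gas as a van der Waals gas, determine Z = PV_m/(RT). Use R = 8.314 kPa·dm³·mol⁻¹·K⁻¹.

P = RT/(V_m − b) − a/V_m² = (8.314)(659.5)/(0.2291 − 0.04012) − 374.1/(0.2291)²
  = 5483.1/0.18898 − 7127.5 = 29014 − 7127.5 = 21887 kPa
Z = PV_m/(RT) = (21887)(0.2291)/((8.314)(659.5)) = 5014.3/5483.1 = 0.9145

Z ≈ 0.9145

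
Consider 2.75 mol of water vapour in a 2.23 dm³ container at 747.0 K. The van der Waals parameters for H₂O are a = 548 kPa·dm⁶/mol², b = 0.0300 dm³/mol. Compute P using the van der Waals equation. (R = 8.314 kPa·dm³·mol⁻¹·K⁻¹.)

P ≈ 7120 kPa

P = nRT/(V − nb) − a n²/V²
nRT/(V − nb) = (2.75)(8.314)(747.0)/(2.23 − 2.75×0.0300) = 17079/2.1475 = 7953.0 kPa
a n²/V² = (548)(2.75)²/(2.23)² = 833.37 kPa
P = 7953.0 − 833.37 = 7120 kPa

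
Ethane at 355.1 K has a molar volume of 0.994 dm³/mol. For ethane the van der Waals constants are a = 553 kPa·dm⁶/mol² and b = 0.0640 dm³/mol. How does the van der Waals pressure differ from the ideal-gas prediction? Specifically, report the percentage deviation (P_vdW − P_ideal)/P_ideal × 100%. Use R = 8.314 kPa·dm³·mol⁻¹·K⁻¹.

-11.96 %

Ideal: P_ideal = RT/V_m = (8.314)(355.1)/0.994 = 2970.12 kPa
vdW: P = RT/(V_m − b) − a/V_m² = 2952.30/0.930000 − 553/0.988036 = 3174.52 − 559.696 = 2614.82 kPa
% deviation = (2614.82 − 2970.12)/2970.12 × 100% = -11.96%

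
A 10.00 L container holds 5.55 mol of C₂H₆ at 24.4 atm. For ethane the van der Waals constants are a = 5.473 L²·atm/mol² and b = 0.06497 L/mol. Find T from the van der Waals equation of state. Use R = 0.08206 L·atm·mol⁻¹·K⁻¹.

T = (P + a n²/V²)(V − nb)/(nR)
P + a n²/V² = 24.4 + (5.473)(5.55)²/(10.00)² = 26.086 atm
V − nb = 10.00 − (5.55)(0.06497) = 9.6394 L
T = (26.086)(9.6394)/((5.55)(0.08206)) = 552.1 K

T ≈ 552.1 K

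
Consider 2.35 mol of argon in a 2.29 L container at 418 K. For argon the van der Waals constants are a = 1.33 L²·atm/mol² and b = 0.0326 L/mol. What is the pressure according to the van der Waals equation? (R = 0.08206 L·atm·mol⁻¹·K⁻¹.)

P = nRT/(V − nb) − a n²/V²
nRT/(V − nb) = (2.35)(0.08206)(418)/(2.29 − 2.35×0.0326) = 80.608/2.2134 = 36.418 atm
a n²/V² = (1.33)(2.35)²/(2.29)² = 1.4006 atm
P = 36.418 − 1.4006 = 35.02 atm

P ≈ 35.02 atm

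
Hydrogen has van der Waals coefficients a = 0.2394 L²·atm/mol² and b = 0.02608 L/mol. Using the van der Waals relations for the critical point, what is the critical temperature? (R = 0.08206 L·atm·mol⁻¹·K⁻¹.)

For a van der Waals gas, T_c = 8a/(27Rb).
T_c = 8×0.2394/(27×0.08206×0.02608) = 1.9152/0.057783 = 33.14 K

T_c ≈ 33.14 K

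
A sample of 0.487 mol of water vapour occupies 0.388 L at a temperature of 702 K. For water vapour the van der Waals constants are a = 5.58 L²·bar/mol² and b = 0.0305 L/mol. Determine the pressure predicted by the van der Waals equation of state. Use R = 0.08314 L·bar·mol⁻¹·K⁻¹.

P ≈ 67.38 bar

P = nRT/(V − nb) − a n²/V²
nRT/(V − nb) = (0.487)(0.08314)(702)/(0.388 − 0.487×0.0305) = 28.423/0.37315 = 76.170 bar
a n²/V² = (5.58)(0.487)²/(0.388)² = 8.7908 bar
P = 76.170 − 8.7908 = 67.38 bar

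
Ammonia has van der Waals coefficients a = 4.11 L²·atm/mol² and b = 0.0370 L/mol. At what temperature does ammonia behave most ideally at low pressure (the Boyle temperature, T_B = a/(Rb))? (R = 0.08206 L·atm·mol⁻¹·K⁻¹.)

For a van der Waals gas the second virial coefficient B₂ = b − a/(RT) vanishes at T_B = a/(Rb).
T_B = 4.11/(0.08206×0.0370) = 4.11/0.0030362 = 1354 K

T_B ≈ 1354 K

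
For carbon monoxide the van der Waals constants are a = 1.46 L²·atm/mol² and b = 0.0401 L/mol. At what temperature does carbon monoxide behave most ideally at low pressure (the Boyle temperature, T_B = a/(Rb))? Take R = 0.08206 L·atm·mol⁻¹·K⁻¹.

For a van der Waals gas the second virial coefficient B₂ = b − a/(RT) vanishes at T_B = a/(Rb).
T_B = 1.46/(0.08206×0.0401) = 1.46/0.0032906 = 443.7 K

T_B ≈ 443.7 K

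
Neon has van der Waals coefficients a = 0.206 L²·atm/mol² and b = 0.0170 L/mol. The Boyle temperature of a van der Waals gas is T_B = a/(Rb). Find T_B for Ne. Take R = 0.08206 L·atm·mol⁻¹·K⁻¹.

T_B ≈ 147.7 K

For a van der Waals gas the second virial coefficient B₂ = b − a/(RT) vanishes at T_B = a/(Rb).
T_B = 0.206/(0.08206×0.0170) = 0.206/0.0013950 = 147.7 K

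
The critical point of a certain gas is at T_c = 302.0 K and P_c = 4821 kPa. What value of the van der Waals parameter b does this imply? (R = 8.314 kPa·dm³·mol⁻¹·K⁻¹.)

From T_c = 8a/(27Rb) and P_c = a/(27b²): b = R T_c/(8 P_c).
b = (8.314)(302.0)/(8×4821) = 2510.8/38568 = 0.06510 dm³/mol

b ≈ 0.06510 dm³/mol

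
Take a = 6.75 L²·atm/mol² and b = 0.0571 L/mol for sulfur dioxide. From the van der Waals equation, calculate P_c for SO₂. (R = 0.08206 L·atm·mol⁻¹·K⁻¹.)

P_c ≈ 76.68 atm

For a van der Waals gas, P_c = a/(27b²).
P_c = 6.75/(27×(0.0571)²) = 6.75/0.088031 = 76.68 atm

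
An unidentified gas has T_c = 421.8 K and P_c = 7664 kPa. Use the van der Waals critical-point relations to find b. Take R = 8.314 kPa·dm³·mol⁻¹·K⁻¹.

b ≈ 0.05720 dm³/mol

From T_c = 8a/(27Rb) and P_c = a/(27b²): b = R T_c/(8 P_c).
b = (8.314)(421.8)/(8×7664) = 3506.8/61312 = 0.05720 dm³/mol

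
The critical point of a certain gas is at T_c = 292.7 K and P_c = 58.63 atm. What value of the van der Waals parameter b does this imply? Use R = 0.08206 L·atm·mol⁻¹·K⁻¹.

From T_c = 8a/(27Rb) and P_c = a/(27b²): b = R T_c/(8 P_c).
b = (0.08206)(292.7)/(8×58.63) = 24.019/469.04 = 0.05121 L/mol

b ≈ 0.05121 L/mol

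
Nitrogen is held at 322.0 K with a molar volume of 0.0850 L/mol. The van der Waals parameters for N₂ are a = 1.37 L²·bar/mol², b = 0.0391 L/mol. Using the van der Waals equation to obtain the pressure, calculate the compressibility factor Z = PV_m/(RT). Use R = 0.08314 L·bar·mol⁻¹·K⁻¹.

P = RT/(V_m − b) − a/V_m² = (0.08314)(322.0)/(0.0850 − 0.0391) − 1.37/(0.0850)²
  = 26.771/0.045900 − 189.62 = 583.25 − 189.62 = 393.63 bar
Z = PV_m/(RT) = (393.63)(0.0850)/((0.08314)(322.0)) = 33.459/26.771 = 1.250

Z ≈ 1.250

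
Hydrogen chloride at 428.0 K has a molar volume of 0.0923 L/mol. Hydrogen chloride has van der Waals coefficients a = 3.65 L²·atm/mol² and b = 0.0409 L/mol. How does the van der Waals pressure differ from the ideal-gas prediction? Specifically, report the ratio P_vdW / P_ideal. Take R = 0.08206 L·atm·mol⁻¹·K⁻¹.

Ideal: P_ideal = RT/V_m = (0.08206)(428.0)/0.0923 = 380.517 atm
vdW: P = RT/(V_m − b) − a/V_m² = 35.1217/0.0514000 − 3.65/0.00851929 = 683.302 − 428.439 = 254.863 atm
Ratio = 254.863/380.517 = 0.6698

P_vdW / P_ideal ≈ 0.6698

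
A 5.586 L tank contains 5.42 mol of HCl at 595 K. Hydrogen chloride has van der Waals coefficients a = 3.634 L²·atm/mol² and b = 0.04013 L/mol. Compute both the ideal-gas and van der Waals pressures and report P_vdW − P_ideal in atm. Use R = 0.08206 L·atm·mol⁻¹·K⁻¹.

ΔP ≈ -1.502 atm

Ideal: P_ideal = nRT/V = (5.42)(0.08206)(595)/5.586 = 47.3747 atm
vdW: P = nRT/(V − nb) − a n²/V² = 264.635/5.36850 − 106.754/31.2034 = 49.2940 − 3.42123 = 45.8728 atm
ΔP = 45.8728 − 47.3747 = -1.502 atm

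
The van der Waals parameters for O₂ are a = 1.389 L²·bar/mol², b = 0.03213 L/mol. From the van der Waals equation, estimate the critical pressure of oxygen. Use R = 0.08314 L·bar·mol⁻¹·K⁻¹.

For a van der Waals gas, P_c = a/(27b²).
P_c = 1.389/(27×(0.03213)²) = 1.389/0.027873 = 49.83 bar

P_c ≈ 49.83 bar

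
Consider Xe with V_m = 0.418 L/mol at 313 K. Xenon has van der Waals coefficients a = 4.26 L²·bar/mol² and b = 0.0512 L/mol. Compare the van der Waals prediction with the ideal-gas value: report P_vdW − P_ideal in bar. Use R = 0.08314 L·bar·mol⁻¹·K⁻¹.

ΔP ≈ -15.69 bar

Ideal: P_ideal = RT/V_m = (0.08314)(313)/0.418 = 62.2556 bar
vdW: P = RT/(V_m − b) − a/V_m² = 26.0228/0.366800 − 4.26/0.174724 = 70.9455 − 24.3813 = 46.5642 bar
ΔP = 46.5642 − 62.2556 = -15.69 bar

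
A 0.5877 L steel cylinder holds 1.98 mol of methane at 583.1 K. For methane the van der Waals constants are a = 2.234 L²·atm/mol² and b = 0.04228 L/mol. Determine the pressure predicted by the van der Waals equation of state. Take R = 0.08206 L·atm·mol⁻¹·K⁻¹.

P ≈ 162.6 atm

P = nRT/(V − nb) − a n²/V²
nRT/(V − nb) = (1.98)(0.08206)(583.1)/(0.5877 − 1.98×0.04228) = 94.741/0.50399 = 187.98 atm
a n²/V² = (2.234)(1.98)²/(0.5877)² = 25.357 atm
P = 187.98 − 25.357 = 162.6 atm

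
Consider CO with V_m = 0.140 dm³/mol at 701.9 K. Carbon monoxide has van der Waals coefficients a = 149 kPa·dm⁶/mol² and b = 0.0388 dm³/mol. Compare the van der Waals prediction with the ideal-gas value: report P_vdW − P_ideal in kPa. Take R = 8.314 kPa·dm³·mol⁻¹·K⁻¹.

ΔP ≈ 8379 kPa

Ideal: P_ideal = RT/V_m = (8.314)(701.9)/0.140 = 41682.8 kPa
vdW: P = RT/(V_m − b) − a/V_m² = 5835.60/0.101200 − 149/0.0196000 = 57664.0 − 7602.04 = 50062.0 kPa
ΔP = 50062.0 − 41682.8 = 8379 kPa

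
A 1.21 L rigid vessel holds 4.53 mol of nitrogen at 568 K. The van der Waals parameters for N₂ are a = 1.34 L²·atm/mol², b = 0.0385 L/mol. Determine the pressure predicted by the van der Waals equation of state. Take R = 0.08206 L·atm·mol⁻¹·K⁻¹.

P ≈ 185.1 atm

P = nRT/(V − nb) − a n²/V²
nRT/(V − nb) = (4.53)(0.08206)(568)/(1.21 − 4.53×0.0385) = 211.14/1.0356 = 203.88 atm
a n²/V² = (1.34)(4.53)²/(1.21)² = 18.782 atm
P = 203.88 − 18.782 = 185.1 atm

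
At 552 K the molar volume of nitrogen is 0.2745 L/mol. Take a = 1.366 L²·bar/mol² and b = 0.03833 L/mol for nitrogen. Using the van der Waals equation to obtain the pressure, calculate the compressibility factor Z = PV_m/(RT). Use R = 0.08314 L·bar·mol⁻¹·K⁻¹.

P = RT/(V_m − b) − a/V_m² = (0.08314)(552)/(0.2745 − 0.03833) − 1.366/(0.2745)²
  = 45.893/0.23617 − 18.129 = 194.32 − 18.129 = 176.19 bar
Z = PV_m/(RT) = (176.19)(0.2745)/((0.08314)(552)) = 48.364/45.893 = 1.054

Z ≈ 1.054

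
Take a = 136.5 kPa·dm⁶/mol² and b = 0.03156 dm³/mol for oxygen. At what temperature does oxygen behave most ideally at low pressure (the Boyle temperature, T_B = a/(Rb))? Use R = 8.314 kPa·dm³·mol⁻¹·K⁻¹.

For a van der Waals gas the second virial coefficient B₂ = b − a/(RT) vanishes at T_B = a/(Rb).
T_B = 136.5/(8.314×0.03156) = 136.5/0.26239 = 520.2 K

T_B ≈ 520.2 K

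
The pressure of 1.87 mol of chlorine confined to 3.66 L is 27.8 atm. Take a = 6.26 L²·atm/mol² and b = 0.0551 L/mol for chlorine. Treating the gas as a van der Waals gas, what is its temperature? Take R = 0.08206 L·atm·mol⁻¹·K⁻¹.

T ≈ 682.3 K

T = (P + a n²/V²)(V − nb)/(nR)
P + a n²/V² = 27.8 + (6.26)(1.87)²/(3.66)² = 29.434 atm
V − nb = 3.66 − (1.87)(0.0551) = 3.5570 L
T = (29.434)(3.5570)/((1.87)(0.08206)) = 682.3 K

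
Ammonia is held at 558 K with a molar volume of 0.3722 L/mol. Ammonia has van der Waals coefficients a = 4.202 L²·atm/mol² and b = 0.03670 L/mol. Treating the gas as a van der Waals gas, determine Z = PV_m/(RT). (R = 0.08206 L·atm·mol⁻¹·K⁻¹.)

Z ≈ 0.8628

P = RT/(V_m − b) − a/V_m² = (0.08206)(558)/(0.3722 − 0.03670) − 4.202/(0.3722)²
  = 45.789/0.33550 − 30.332 = 136.48 − 30.332 = 106.15 atm
Z = PV_m/(RT) = (106.15)(0.3722)/((0.08206)(558)) = 39.509/45.789 = 0.8628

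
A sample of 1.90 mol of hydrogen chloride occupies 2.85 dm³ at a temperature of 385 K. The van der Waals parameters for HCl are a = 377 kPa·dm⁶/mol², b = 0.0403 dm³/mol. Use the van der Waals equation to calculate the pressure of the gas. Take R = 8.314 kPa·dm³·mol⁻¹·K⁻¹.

P ≈ 2025 kPa

P = nRT/(V − nb) − a n²/V²
nRT/(V − nb) = (1.90)(8.314)(385)/(2.85 − 1.90×0.0403) = 6081.7/2.7734 = 2192.9 kPa
a n²/V² = (377)(1.90)²/(2.85)² = 167.56 kPa
P = 2192.9 − 167.56 = 2025 kPa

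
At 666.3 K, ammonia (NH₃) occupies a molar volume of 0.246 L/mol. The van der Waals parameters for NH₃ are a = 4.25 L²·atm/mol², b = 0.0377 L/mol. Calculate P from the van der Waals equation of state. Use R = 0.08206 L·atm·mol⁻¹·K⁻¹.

P ≈ 192.3 atm

P = RT/(V_m − b) − a/V_m²
RT/(V_m − b) = (0.08206)(666.3)/(0.246 − 0.0377) = 54.677/0.20830 = 262.49 atm
a/V_m² = 4.25/(0.246)² = 70.229 atm
P = 262.49 − 70.229 = 192.3 atm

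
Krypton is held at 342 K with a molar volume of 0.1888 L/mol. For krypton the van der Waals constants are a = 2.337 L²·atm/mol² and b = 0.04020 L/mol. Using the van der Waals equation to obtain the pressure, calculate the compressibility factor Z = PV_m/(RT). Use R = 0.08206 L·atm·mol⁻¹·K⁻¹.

P = RT/(V_m − b) − a/V_m² = (0.08206)(342)/(0.1888 − 0.04020) − 2.337/(0.1888)²
  = 28.065/0.14860 − 65.562 = 188.86 − 65.562 = 123.30 atm
Z = PV_m/(RT) = (123.30)(0.1888)/((0.08206)(342)) = 23.279/28.065 = 0.8295

Z ≈ 0.8295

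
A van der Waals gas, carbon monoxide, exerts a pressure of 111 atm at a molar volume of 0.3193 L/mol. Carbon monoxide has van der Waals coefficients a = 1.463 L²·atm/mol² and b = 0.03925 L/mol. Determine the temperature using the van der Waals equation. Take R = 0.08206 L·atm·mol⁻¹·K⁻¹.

T = (P + a/V_m²)(V_m − b)/R
P + a/V_m² = 111 + 1.463/(0.3193)² = 125.35 atm
V_m − b = 0.3193 − 0.03925 = 0.28005 L/mol
T = (125.35)(0.28005)/0.08206 = 427.8 K

T ≈ 427.8 K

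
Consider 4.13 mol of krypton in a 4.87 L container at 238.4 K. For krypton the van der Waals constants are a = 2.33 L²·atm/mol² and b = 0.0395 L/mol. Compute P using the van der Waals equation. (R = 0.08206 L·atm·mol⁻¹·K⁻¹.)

P = nRT/(V − nb) − a n²/V²
nRT/(V − nb) = (4.13)(0.08206)(238.4)/(4.87 − 4.13×0.0395) = 80.796/4.7069 = 17.165 atm
a n²/V² = (2.33)(4.13)²/(4.87)² = 1.6757 atm
P = 17.165 − 1.6757 = 15.49 atm

P ≈ 15.49 atm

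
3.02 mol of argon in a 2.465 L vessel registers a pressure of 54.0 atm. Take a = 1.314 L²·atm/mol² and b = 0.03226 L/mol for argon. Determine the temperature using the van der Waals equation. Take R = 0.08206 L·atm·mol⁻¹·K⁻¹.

T = (P + a n²/V²)(V − nb)/(nR)
P + a n²/V² = 54.0 + (1.314)(3.02)²/(2.465)² = 55.972 atm
V − nb = 2.465 − (3.02)(0.03226) = 2.3676 L
T = (55.972)(2.3676)/((3.02)(0.08206)) = 534.7 K

T ≈ 534.7 K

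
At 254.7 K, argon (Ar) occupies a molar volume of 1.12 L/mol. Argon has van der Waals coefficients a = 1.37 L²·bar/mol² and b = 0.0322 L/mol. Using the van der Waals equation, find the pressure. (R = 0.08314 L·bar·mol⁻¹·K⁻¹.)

P = RT/(V_m − b) − a/V_m²
RT/(V_m − b) = (0.08314)(254.7)/(1.12 − 0.0322) = 21.176/1.0878 = 19.467 bar
a/V_m² = 1.37/(1.12)² = 1.0922 bar
P = 19.467 − 1.0922 = 18.37 bar

P ≈ 18.37 bar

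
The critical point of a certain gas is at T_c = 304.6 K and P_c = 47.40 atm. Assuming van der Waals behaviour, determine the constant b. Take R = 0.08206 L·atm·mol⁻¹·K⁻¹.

From T_c = 8a/(27Rb) and P_c = a/(27b²): b = R T_c/(8 P_c).
b = (0.08206)(304.6)/(8×47.40) = 24.995/379.20 = 0.06592 L/mol

b ≈ 0.06592 L/mol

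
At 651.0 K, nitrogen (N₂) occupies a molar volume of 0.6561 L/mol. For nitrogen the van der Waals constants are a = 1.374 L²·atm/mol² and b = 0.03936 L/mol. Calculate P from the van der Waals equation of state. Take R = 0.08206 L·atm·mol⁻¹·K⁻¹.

P = RT/(V_m − b) − a/V_m²
RT/(V_m − b) = (0.08206)(651.0)/(0.6561 − 0.03936) = 53.421/0.61674 = 86.618 atm
a/V_m² = 1.374/(0.6561)² = 3.1919 atm
P = 86.618 − 3.1919 = 83.43 atm

P ≈ 83.43 atm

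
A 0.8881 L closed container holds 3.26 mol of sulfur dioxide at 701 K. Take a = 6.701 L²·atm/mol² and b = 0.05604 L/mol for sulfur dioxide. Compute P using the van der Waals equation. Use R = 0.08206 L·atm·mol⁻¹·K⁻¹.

P = nRT/(V − nb) − a n²/V²
nRT/(V − nb) = (3.26)(0.08206)(701)/(0.8881 − 3.26×0.05604) = 187.53/0.70541 = 265.85 atm
a n²/V² = (6.701)(3.26)²/(0.8881)² = 90.292 atm
P = 265.85 − 90.292 = 175.6 atm

P ≈ 175.6 atm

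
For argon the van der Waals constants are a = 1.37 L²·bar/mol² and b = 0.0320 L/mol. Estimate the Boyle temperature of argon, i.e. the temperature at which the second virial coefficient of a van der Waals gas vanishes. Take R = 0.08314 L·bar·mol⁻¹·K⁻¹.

T_B ≈ 514.9 K

For a van der Waals gas the second virial coefficient B₂ = b − a/(RT) vanishes at T_B = a/(Rb).
T_B = 1.37/(0.08314×0.0320) = 1.37/0.0026605 = 514.9 K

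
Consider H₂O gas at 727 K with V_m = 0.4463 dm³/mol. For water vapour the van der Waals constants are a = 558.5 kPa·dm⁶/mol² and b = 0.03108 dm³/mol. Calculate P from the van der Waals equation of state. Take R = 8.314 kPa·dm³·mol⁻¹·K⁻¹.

P ≈ 11753 kPa

P = RT/(V_m − b) − a/V_m²
RT/(V_m − b) = (8.314)(727)/(0.4463 − 0.03108) = 6044.3/0.41522 = 14557 kPa
a/V_m² = 558.5/(0.4463)² = 2803.9 kPa
P = 14557 − 2803.9 = 11753 kPa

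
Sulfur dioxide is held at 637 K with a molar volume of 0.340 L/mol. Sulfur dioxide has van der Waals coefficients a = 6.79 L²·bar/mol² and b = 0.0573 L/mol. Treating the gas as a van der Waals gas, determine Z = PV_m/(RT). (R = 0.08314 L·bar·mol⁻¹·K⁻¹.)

Z ≈ 0.8256

P = RT/(V_m − b) − a/V_m² = (0.08314)(637)/(0.340 − 0.0573) − 6.79/(0.340)²
  = 52.960/0.28270 − 58.737 = 187.34 − 58.737 = 128.60 bar
Z = PV_m/(RT) = (128.60)(0.340)/((0.08314)(637)) = 43.724/52.960 = 0.8256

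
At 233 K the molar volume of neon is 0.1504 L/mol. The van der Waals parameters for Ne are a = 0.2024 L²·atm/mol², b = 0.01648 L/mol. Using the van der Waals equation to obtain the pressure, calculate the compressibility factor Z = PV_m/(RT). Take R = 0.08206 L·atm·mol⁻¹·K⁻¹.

Z ≈ 1.053

P = RT/(V_m − b) − a/V_m² = (0.08206)(233)/(0.1504 − 0.01648) − 0.2024/(0.1504)²
  = 19.120/0.13392 − 8.9478 = 142.77 − 8.9478 = 133.82 atm
Z = PV_m/(RT) = (133.82)(0.1504)/((0.08206)(233)) = 20.127/19.120 = 1.053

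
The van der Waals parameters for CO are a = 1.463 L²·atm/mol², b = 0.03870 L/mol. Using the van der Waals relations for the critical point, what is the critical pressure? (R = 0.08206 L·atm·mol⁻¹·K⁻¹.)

P_c ≈ 36.18 atm

For a van der Waals gas, P_c = a/(27b²).
P_c = 1.463/(27×(0.03870)²) = 1.463/0.040438 = 36.18 atm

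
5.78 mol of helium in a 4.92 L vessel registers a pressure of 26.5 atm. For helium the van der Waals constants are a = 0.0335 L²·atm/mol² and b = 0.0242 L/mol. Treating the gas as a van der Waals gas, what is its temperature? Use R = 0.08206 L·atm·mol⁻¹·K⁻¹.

T = (P + a n²/V²)(V − nb)/(nR)
P + a n²/V² = 26.5 + (0.0335)(5.78)²/(4.92)² = 26.546 atm
V − nb = 4.92 − (5.78)(0.0242) = 4.7801 L
T = (26.546)(4.7801)/((5.78)(0.08206)) = 267.5 K

T ≈ 267.5 K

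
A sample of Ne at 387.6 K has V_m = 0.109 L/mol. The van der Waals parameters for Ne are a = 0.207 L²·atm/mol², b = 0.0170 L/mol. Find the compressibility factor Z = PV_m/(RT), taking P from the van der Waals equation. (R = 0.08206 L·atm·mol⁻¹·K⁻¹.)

P = RT/(V_m − b) − a/V_m² = (0.08206)(387.6)/(0.109 − 0.0170) − 0.207/(0.109)²
  = 31.806/0.092000 − 17.423 = 345.72 − 17.423 = 328.30 atm
Z = PV_m/(RT) = (328.30)(0.109)/((0.08206)(387.6)) = 35.785/31.806 = 1.125

Z ≈ 1.125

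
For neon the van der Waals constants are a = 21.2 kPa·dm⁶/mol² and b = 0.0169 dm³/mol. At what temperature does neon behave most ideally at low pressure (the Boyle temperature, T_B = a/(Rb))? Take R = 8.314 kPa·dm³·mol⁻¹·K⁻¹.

For a van der Waals gas the second virial coefficient B₂ = b − a/(RT) vanishes at T_B = a/(Rb).
T_B = 21.2/(8.314×0.0169) = 21.2/0.14051 = 150.9 K

T_B ≈ 150.9 K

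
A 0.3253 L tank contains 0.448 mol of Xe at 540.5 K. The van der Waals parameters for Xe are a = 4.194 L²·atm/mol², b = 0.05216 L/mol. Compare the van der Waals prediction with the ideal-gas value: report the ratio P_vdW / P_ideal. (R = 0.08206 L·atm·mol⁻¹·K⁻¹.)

Ideal: P_ideal = nRT/V = (0.448)(0.08206)(540.5)/0.3253 = 61.0831 atm
vdW: P = nRT/(V − nb) − a n²/V² = 19.8703/0.301932 − 0.841753/0.105820 = 65.8105 − 7.95457 = 57.8559 atm
Ratio = 57.8559/61.0831 = 0.9472

P_vdW / P_ideal ≈ 0.9472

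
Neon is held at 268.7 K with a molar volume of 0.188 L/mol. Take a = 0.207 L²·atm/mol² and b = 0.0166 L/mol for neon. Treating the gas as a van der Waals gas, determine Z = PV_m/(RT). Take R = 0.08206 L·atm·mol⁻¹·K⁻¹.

P = RT/(V_m − b) − a/V_m² = (0.08206)(268.7)/(0.188 − 0.0166) − 0.207/(0.188)²
  = 22.050/0.17140 − 5.8567 = 128.65 − 5.8567 = 122.79 atm
Z = PV_m/(RT) = (122.79)(0.188)/((0.08206)(268.7)) = 23.085/22.050 = 1.047

Z ≈ 1.047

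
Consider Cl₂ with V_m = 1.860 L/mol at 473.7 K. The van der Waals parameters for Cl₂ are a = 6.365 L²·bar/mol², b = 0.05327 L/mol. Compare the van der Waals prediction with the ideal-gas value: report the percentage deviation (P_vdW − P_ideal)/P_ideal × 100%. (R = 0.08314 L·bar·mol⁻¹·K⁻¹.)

-5.74 %

Ideal: P_ideal = RT/V_m = (0.08314)(473.7)/1.860 = 21.1739 bar
vdW: P = RT/(V_m − b) − a/V_m² = 39.3834/1.80673 − 6.365/3.45960 = 21.7982 − 1.83981 = 19.9584 bar
% deviation = (19.9584 − 21.1739)/21.1739 × 100% = -5.74%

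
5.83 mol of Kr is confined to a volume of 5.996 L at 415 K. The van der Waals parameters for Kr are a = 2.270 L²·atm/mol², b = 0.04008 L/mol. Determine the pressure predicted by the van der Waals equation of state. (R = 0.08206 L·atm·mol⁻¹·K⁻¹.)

P = nRT/(V − nb) − a n²/V²
nRT/(V − nb) = (5.83)(0.08206)(415)/(5.996 − 5.83×0.04008) = 198.54/5.7623 = 34.455 atm
a n²/V² = (2.270)(5.83)²/(5.996)² = 2.1460 atm
P = 34.455 − 2.1460 = 32.31 atm

P ≈ 32.31 atm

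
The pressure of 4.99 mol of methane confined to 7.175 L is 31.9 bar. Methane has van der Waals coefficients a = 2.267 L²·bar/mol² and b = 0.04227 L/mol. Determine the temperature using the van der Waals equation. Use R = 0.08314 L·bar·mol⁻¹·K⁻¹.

T = (P + a n²/V²)(V − nb)/(nR)
P + a n²/V² = 31.9 + (2.267)(4.99)²/(7.175)² = 32.997 bar
V − nb = 7.175 − (4.99)(0.04227) = 6.9641 L
T = (32.997)(6.9641)/((4.99)(0.08314)) = 553.9 K

T ≈ 553.9 K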